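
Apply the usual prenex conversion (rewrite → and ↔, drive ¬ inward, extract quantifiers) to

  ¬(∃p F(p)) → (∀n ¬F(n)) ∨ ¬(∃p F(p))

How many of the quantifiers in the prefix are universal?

2

Rewrite implications/biconditionals: A → B as ¬A ∨ B.
  ¬¬(∃p F(p)) ∨ (∀n ¬F(n)) ∨ ¬(∃p F(p))
Push ¬ through the quantifiers and connectives to reach negation normal form:
  (∃p F(p)) ∨ (∀n ¬F(n)) ∨ (∀p ¬F(p))
Rename bound variables to avoid capture: p↦z.
  (∃p F(p)) ∨ (∀n ¬F(n)) ∨ (∀z ¬F(z))
Extract every quantifier outward, since the variables are now distinct and don't occur free across branches:
  ∃p ∀n ∀z (F(p) ∨ ¬F(n) ∨ ¬F(z))
The prefix is ∃p ∀n ∀z: 2 universal, 1 existential.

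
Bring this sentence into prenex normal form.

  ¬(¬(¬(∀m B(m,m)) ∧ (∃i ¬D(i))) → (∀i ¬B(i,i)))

Rewrite implications/biconditionals: A → B as ¬A ∨ B.
  ¬(¬¬(¬(∀m B(m,m)) ∧ (∃i ¬D(i))) ∨ (∀i ¬B(i,i)))
Push ¬ through the quantifiers and connectives to reach negation normal form:
  ((∀m B(m,m)) ∨ (∀i D(i))) ∧ (∃i B(i,i))
Standardize variables apart so no two quantifiers bind the same name: i↦z1.
  ((∀m B(m,m)) ∨ (∀i D(i))) ∧ (∃z1 B(z1,z1))
Extract every quantifier outward, since the variables are now distinct and don't occur free across branches:
  ∀m ∀i ∃z1 ((B(m,m) ∨ D(i)) ∧ B(z1,z1))

∀m ∀i ∃z1 ((B(m,m) ∨ D(i)) ∧ B(z1,z1))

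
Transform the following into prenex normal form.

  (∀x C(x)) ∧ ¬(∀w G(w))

∀x ∃w (C(x) ∧ ¬G(w))

Push ¬ through the quantifiers and connectives to reach negation normal form:
  (∀x C(x)) ∧ (∃w ¬G(w))
Extract every quantifier outward, since the variables are now distinct and don't occur free across branches:
  ∀x ∃w (C(x) ∧ ¬G(w))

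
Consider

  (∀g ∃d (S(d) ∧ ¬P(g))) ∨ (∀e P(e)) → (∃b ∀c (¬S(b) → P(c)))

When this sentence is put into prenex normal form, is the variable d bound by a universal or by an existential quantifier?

universal

Eliminate → and ↔ using ¬ and ∨.
  ¬((∀g ∃d (S(d) ∧ ¬P(g))) ∨ (∀e P(e))) ∨ (∃b ∀c (¬¬S(b) ∨ P(c)))
Push ¬ through the quantifiers and connectives to reach negation normal form:
  (∃g ∀d (¬S(d) ∨ P(g))) ∧ (∃e ¬P(e)) ∨ (∃b ∀c (S(b) ∨ P(c)))
Finally move all quantifiers to the prefix:
  ∃g ∀d ∃e ∃b ∀c ((¬S(d) ∨ P(g)) ∧ ¬P(e) ∨ S(b) ∨ P(c))
The quantifier ∃d sits under an odd number of negations (counting the antecedent side of each →), so it flips to ∀d.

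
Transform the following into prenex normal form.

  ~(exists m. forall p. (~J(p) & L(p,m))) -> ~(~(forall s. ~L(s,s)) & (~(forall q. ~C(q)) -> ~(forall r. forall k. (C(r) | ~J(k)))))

First replace A → B with ¬A ∨ B.
  ~~(exists m. forall p. (~J(p) & L(p,m))) | ~(~(forall s. ~L(s,s)) & (~~(forall q. ~C(q)) | ~(forall r. forall k. (C(r) | ~J(k)))))
Move each ¬ inward, flipping quantifiers it crosses:
  (exists m. forall p. (~J(p) & L(p,m))) | (forall s. ~L(s,s)) | (exists q. C(q)) & (forall r. forall k. (C(r) | ~J(k)))
Extract every quantifier outward, since the variables are now distinct and don't occur free across branches:
  exists m. forall p. forall s. exists q. forall r. forall k. (~J(p) & L(p,m) | ~L(s,s) | C(q) & (C(r) | ~J(k)))

exists m. forall p. forall s. exists q. forall r. forall k. (~J(p) & L(p,m) | ~L(s,s) | C(q) & (C(r) | ~J(k)))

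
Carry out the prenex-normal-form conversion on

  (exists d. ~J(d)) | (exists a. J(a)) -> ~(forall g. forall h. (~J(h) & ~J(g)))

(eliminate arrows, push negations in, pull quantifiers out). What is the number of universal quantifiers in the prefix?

2

First replace A → B with ¬A ∨ B.
  ~((exists d. ~J(d)) | (exists a. J(a))) | ~(forall g. forall h. (~J(h) & ~J(g)))
Drive negations inward (¬∀x A ≡ ∃x ¬A, ¬∃x A ≡ ∀x ¬A, De Morgan for ∧/∨):
  (forall d. J(d)) & (forall a. ~J(a)) | (exists g. exists h. (J(h) | J(g)))
All bound variables are already distinct, so no renaming is needed.
Finally move all quantifiers to the prefix:
  forall d. forall a. exists g. exists h. (J(d) & ~J(a) | J(h) | J(g))
The prefix is forall d forall a exists g exists h: 2 universal, 2 existential.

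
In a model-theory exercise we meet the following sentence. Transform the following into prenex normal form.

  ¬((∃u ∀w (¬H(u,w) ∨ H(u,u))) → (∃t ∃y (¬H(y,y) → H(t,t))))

Eliminate → and ↔ using ¬ and ∨.
  ¬(¬(∃u ∀w (¬H(u,w) ∨ H(u,u))) ∨ (∃t ∃y (¬¬H(y,y) ∨ H(t,t))))
Move each ¬ inward, flipping quantifiers it crosses:
  (∃u ∀w (¬H(u,w) ∨ H(u,u))) ∧ (∀t ∀y (¬H(y,y) ∧ ¬H(t,t)))
Pull the quantifiers to the front (each side's bound variable is not free in the other side):
  ∃u ∀w ∀t ∀y ((¬H(u,w) ∨ H(u,u)) ∧ ¬H(y,y) ∧ ¬H(t,t))

∃u ∀w ∀t ∀y ((¬H(u,w) ∨ H(u,u)) ∧ ¬H(y,y) ∧ ¬H(t,t))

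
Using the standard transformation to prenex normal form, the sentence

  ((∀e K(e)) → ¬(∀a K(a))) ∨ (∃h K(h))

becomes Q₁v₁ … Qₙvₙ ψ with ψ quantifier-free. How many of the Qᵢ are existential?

Rewrite implications/biconditionals: A → B as ¬A ∨ B.
  ¬(∀e K(e)) ∨ ¬(∀a K(a)) ∨ (∃h K(h))
Move each ¬ inward, flipping quantifiers it crosses:
  (∃e ¬K(e)) ∨ (∃a ¬K(a)) ∨ (∃h K(h))
All bound variables are already distinct, so no renaming is needed.
Pull the quantifiers to the front (each side's bound variable is not free in the other side):
  ∃e ∃a ∃h (¬K(e) ∨ ¬K(a) ∨ K(h))
The prefix is ∃e ∃a ∃h: 0 universal, 3 existential.

3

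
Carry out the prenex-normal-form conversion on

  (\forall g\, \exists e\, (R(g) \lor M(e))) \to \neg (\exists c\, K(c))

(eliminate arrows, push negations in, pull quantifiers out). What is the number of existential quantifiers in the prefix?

1

Rewrite implications/biconditionals: A → B as ¬A ∨ B.
  \neg (\forall g\, \exists e\, (R(g) \lor M(e))) \lor \neg (\exists c\, K(c))
Push ¬ through the quantifiers and connectives to reach negation normal form:
  (\exists g\, \forall e\, (\neg R(g) \land \neg M(e))) \lor (\forall c\, \neg K(c))
Pull the quantifiers to the front (each side's bound variable is not free in the other side):
  \exists g\, \forall e\, \forall c\, (\neg R(g) \land \neg M(e) \lor \neg K(c))
The prefix is \exists g \forall e \forall c: 2 universal, 1 existential.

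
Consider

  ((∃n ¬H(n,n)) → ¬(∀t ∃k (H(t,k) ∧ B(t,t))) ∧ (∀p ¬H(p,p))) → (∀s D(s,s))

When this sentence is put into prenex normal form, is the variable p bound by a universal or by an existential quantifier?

existential

Eliminate → and ↔ using ¬ and ∨.
  ¬(¬(∃n ¬H(n,n)) ∨ ¬(∀t ∃k (H(t,k) ∧ B(t,t))) ∧ (∀p ¬H(p,p))) ∨ (∀s D(s,s))
Move each ¬ inward, flipping quantifiers it crosses:
  (∃n ¬H(n,n)) ∧ ((∀t ∃k (H(t,k) ∧ B(t,t))) ∨ (∃p H(p,p))) ∨ (∀s D(s,s))
All bound variables are already distinct, so no renaming is needed.
Extract every quantifier outward, since the variables are now distinct and don't occur free across branches:
  ∃n ∀t ∃k ∃p ∀s (¬H(n,n) ∧ (H(t,k) ∧ B(t,t) ∨ H(p,p)) ∨ D(s,s))
The quantifier ∀p sits under an odd number of negations (counting the antecedent side of each →), so it flips to ∃p.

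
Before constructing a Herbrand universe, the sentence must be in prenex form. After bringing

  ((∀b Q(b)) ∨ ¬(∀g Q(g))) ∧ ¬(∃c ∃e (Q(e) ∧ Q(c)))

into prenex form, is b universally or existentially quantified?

universal

Drive negations inward (¬∀x A ≡ ∃x ¬A, ¬∃x A ≡ ∀x ¬A, De Morgan for ∧/∨):
  ((∀b Q(b)) ∨ (∃g ¬Q(g))) ∧ (∀c ∀e (¬Q(e) ∨ ¬Q(c)))
All bound variables are already distinct, so no renaming is needed.
Finally move all quantifiers to the prefix:
  ∀b ∃g ∀c ∀e ((Q(b) ∨ ¬Q(g)) ∧ (¬Q(e) ∨ ¬Q(c)))
The quantifier ∀b sits under an even number of negations, so it remains universal.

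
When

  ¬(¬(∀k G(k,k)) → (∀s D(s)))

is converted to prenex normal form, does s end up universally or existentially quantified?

Rewrite implications/biconditionals: A → B as ¬A ∨ B.
  ¬(¬¬(∀k G(k,k)) ∨ (∀s D(s)))
Drive negations inward (¬∀x A ≡ ∃x ¬A, ¬∃x A ≡ ∀x ¬A, De Morgan for ∧/∨):
  (∃k ¬G(k,k)) ∧ (∃s ¬D(s))
Pull the quantifiers to the front (each side's bound variable is not free in the other side):
  ∃k ∃s (¬G(k,k) ∧ ¬D(s))
The quantifier ∀s sits under an odd number of negations (counting the antecedent side of each →), so it flips to ∃s.

existential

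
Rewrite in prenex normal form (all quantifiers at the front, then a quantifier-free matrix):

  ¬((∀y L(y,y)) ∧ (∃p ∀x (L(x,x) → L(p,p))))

First replace A → B with ¬A ∨ B.
  ¬((∀y L(y,y)) ∧ (∃p ∀x (¬L(x,x) ∨ L(p,p))))
Move each ¬ inward, flipping quantifiers it crosses:
  (∃y ¬L(y,y)) ∨ (∀p ∃x (L(x,x) ∧ ¬L(p,p)))
All bound variables are already distinct, so no renaming is needed.
Pull the quantifiers to the front (each side's bound variable is not free in the other side):
  ∃y ∀p ∃x (¬L(y,y) ∨ L(x,x) ∧ ¬L(p,p))

∃y ∀p ∃x (¬L(y,y) ∨ L(x,x) ∧ ¬L(p,p))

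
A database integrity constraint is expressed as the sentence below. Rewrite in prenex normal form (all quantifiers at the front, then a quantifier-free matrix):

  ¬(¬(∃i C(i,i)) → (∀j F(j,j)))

Eliminate → and ↔ using ¬ and ∨.
  ¬(¬¬(∃i C(i,i)) ∨ (∀j F(j,j)))
Move each ¬ inward, flipping quantifiers it crosses:
  (∀i ¬C(i,i)) ∧ (∃j ¬F(j,j))
Pull the quantifiers to the front (each side's bound variable is not free in the other side):
  ∀i ∃j (¬C(i,i) ∧ ¬F(j,j))

∀i ∃j (¬C(i,i) ∧ ¬F(j,j))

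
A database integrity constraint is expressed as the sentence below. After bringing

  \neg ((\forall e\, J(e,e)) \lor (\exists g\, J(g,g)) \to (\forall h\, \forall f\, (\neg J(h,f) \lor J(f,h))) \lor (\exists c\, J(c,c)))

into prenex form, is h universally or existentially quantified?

Eliminate → and ↔ using ¬ and ∨.
  \neg (\neg ((\forall e\, J(e,e)) \lor (\exists g\, J(g,g))) \lor (\forall h\, \forall f\, (\neg J(h,f) \lor J(f,h))) \lor (\exists c\, J(c,c)))
Move each ¬ inward, flipping quantifiers it crosses:
  ((\forall e\, J(e,e)) \lor (\exists g\, J(g,g))) \land (\exists h\, \exists f\, (J(h,f) \land \neg J(f,h))) \land (\forall c\, \neg J(c,c))
All bound variables are already distinct, so no renaming is needed.
Extract every quantifier outward, since the variables are now distinct and don't occur free across branches:
  \forall e\, \exists g\, \exists h\, \exists f\, \forall c\, ((J(e,e) \lor J(g,g)) \land J(h,f) \land \neg J(f,h) \land \neg J(c,c))
The quantifier \forall h sits under an odd number of negations (counting the antecedent side of each →), so it flips to \exists h.

existential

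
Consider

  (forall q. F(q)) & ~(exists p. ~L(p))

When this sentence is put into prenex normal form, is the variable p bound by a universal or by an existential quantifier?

Drive negations inward (¬∀x A ≡ ∃x ¬A, ¬∃x A ≡ ∀x ¬A, De Morgan for ∧/∨):
  (forall q. F(q)) & (forall p. L(p))
All bound variables are already distinct, so no renaming is needed.
Pull the quantifiers to the front (each side's bound variable is not free in the other side):
  forall q. forall p. (F(q) & L(p))
The quantifier exists p sits under an odd number of negations, so it flips to forall p.

universal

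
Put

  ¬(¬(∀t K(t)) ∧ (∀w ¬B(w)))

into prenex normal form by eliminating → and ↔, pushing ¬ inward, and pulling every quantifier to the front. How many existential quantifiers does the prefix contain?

Drive negations inward (¬∀x A ≡ ∃x ¬A, ¬∃x A ≡ ∀x ¬A, De Morgan for ∧/∨):
  (∀t K(t)) ∨ (∃w B(w))
Finally move all quantifiers to the prefix:
  ∀t ∃w (K(t) ∨ B(w))
The prefix is ∀t ∃w: 1 universal, 1 existential.

1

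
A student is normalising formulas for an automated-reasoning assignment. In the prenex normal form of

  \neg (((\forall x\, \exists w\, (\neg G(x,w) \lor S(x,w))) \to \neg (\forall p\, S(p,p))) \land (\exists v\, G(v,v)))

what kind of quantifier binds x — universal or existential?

First replace A → B with ¬A ∨ B.
  \neg ((\neg (\forall x\, \exists w\, (\neg G(x,w) \lor S(x,w))) \lor \neg (\forall p\, S(p,p))) \land (\exists v\, G(v,v)))
Drive negations inward (¬∀x A ≡ ∃x ¬A, ¬∃x A ≡ ∀x ¬A, De Morgan for ∧/∨):
  (\forall x\, \exists w\, (\neg G(x,w) \lor S(x,w))) \land (\forall p\, S(p,p)) \lor (\forall v\, \neg G(v,v))
Pull the quantifiers to the front (each side's bound variable is not free in the other side):
  \forall x\, \exists w\, \forall p\, \forall v\, ((\neg G(x,w) \lor S(x,w)) \land S(p,p) \lor \neg G(v,v))
The quantifier \forall x sits under an even number of negations (counting the antecedent side of each →), so it remains universal.

universal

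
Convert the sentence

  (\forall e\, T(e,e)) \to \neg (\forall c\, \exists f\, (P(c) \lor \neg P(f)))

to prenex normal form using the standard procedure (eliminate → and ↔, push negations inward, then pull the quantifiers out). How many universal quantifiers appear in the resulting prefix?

1

First replace A → B with ¬A ∨ B.
  \neg (\forall e\, T(e,e)) \lor \neg (\forall c\, \exists f\, (P(c) \lor \neg P(f)))
Push ¬ through the quantifiers and connectives to reach negation normal form:
  (\exists e\, \neg T(e,e)) \lor (\exists c\, \forall f\, (\neg P(c) \land P(f)))
Pull the quantifiers to the front (each side's bound variable is not free in the other side):
  \exists e\, \exists c\, \forall f\, (\neg T(e,e) \lor \neg P(c) \land P(f))
The prefix is \exists e \exists c \forall f: 1 universal, 2 existential.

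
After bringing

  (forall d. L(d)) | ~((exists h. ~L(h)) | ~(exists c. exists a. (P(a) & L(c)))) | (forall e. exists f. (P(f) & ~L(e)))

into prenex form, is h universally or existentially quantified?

universal

Drive negations inward (¬∀x A ≡ ∃x ¬A, ¬∃x A ≡ ∀x ¬A, De Morgan for ∧/∨):
  (forall d. L(d)) | (forall h. L(h)) & (exists c. exists a. (P(a) & L(c))) | (forall e. exists f. (P(f) & ~L(e)))
All bound variables are already distinct, so no renaming is needed.
Extract every quantifier outward, since the variables are now distinct and don't occur free across branches:
  forall d. forall h. exists c. exists a. forall e. exists f. (L(d) | L(h) & P(a) & L(c) | P(f) & ~L(e))
The quantifier exists h sits under an odd number of negations, so it flips to forall h.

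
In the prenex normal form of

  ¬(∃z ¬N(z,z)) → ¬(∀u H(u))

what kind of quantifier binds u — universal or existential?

existential

Eliminate → and ↔ using ¬ and ∨.
  ¬¬(∃z ¬N(z,z)) ∨ ¬(∀u H(u))
Drive negations inward (¬∀x A ≡ ∃x ¬A, ¬∃x A ≡ ∀x ¬A, De Morgan for ∧/∨):
  (∃z ¬N(z,z)) ∨ (∃u ¬H(u))
All bound variables are already distinct, so no renaming is needed.
Pull the quantifiers to the front (each side's bound variable is not free in the other side):
  ∃z ∃u (¬N(z,z) ∨ ¬H(u))
The quantifier ∀u sits under an odd number of negations (counting the antecedent side of each →), so it flips to ∃u.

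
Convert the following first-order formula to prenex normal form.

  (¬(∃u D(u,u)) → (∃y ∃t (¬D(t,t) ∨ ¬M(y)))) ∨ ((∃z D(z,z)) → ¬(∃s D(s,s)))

Rewrite implications/biconditionals: A → B as ¬A ∨ B.
  ¬¬(∃u D(u,u)) ∨ (∃y ∃t (¬D(t,t) ∨ ¬M(y))) ∨ ¬(∃z D(z,z)) ∨ ¬(∃s D(s,s))
Move each ¬ inward, flipping quantifiers it crosses:
  (∃u D(u,u)) ∨ (∃y ∃t (¬D(t,t) ∨ ¬M(y))) ∨ (∀z ¬D(z,z)) ∨ (∀s ¬D(s,s))
All bound variables are already distinct, so no renaming is needed.
Extract every quantifier outward, since the variables are now distinct and don't occur free across branches:
  ∃u ∃y ∃t ∀z ∀s (D(u,u) ∨ ¬D(t,t) ∨ ¬M(y) ∨ ¬D(z,z) ∨ ¬D(s,s))

∃u ∃y ∃t ∀z ∀s (D(u,u) ∨ ¬D(t,t) ∨ ¬M(y) ∨ ¬D(z,z) ∨ ¬D(s,s))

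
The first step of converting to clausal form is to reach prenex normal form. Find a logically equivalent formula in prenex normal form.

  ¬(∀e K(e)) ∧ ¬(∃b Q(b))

∃e ∀b (¬K(e) ∧ ¬Q(b))

Move each ¬ inward, flipping quantifiers it crosses:
  (∃e ¬K(e)) ∧ (∀b ¬Q(b))
All bound variables are already distinct, so no renaming is needed.
Finally move all quantifiers to the prefix:
  ∃e ∀b (¬K(e) ∧ ¬Q(b))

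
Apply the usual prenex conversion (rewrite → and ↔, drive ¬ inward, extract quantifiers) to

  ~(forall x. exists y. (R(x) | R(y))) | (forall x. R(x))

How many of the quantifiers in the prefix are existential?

Drive negations inward (¬∀x A ≡ ∃x ¬A, ¬∃x A ≡ ∀x ¬A, De Morgan for ∧/∨):
  (exists x. forall y. (~R(x) & ~R(y))) | (forall x. R(x))
Standardize variables apart so no two quantifiers bind the same name: x↦s.
  (exists x. forall y. (~R(x) & ~R(y))) | (forall s. R(s))
Extract every quantifier outward, since the variables are now distinct and don't occur free across branches:
  exists x. forall y. forall s. (~R(x) & ~R(y) | R(s))
The prefix is exists x forall y forall s: 2 universal, 1 existential.

1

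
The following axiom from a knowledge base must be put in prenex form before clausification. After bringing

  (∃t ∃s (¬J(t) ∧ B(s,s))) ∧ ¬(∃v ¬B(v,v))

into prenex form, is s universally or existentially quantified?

existential

Push ¬ through the quantifiers and connectives to reach negation normal form:
  (∃t ∃s (¬J(t) ∧ B(s,s))) ∧ (∀v B(v,v))
All bound variables are already distinct, so no renaming is needed.
Extract every quantifier outward, since the variables are now distinct and don't occur free across branches:
  ∃t ∃s ∀v (¬J(t) ∧ B(s,s) ∧ B(v,v))
The quantifier ∃s sits under an even number of negations, so it remains existential.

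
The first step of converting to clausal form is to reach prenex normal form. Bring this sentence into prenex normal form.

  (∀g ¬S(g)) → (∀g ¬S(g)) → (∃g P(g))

∃g ∃v1 ∃s (S(g) ∨ S(v1) ∨ P(s))

Eliminate → and ↔ using ¬ and ∨.
  ¬(∀g ¬S(g)) ∨ ¬(∀g ¬S(g)) ∨ (∃g P(g))
Push ¬ through the quantifiers and connectives to reach negation normal form:
  (∃g S(g)) ∨ (∃g S(g)) ∨ (∃g P(g))
Standardize variables apart so no two quantifiers bind the same name: g↦v1, g↦s.
  (∃g S(g)) ∨ (∃v1 S(v1)) ∨ (∃s P(s))
Extract every quantifier outward, since the variables are now distinct and don't occur free across branches:
  ∃g ∃v1 ∃s (S(g) ∨ S(v1) ∨ P(s))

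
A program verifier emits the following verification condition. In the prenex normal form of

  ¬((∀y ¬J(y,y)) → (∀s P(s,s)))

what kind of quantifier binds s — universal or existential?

existential

Eliminate → and ↔ using ¬ and ∨.
  ¬(¬(∀y ¬J(y,y)) ∨ (∀s P(s,s)))
Push ¬ through the quantifiers and connectives to reach negation normal form:
  (∀y ¬J(y,y)) ∧ (∃s ¬P(s,s))
All bound variables are already distinct, so no renaming is needed.
Finally move all quantifiers to the prefix:
  ∀y ∃s (¬J(y,y) ∧ ¬P(s,s))
The quantifier ∀s sits under an odd number of negations (counting the antecedent side of each →), so it flips to ∃s.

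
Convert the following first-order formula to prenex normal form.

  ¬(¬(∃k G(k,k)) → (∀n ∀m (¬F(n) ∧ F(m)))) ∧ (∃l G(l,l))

First replace A → B with ¬A ∨ B.
  ¬(¬¬(∃k G(k,k)) ∨ (∀n ∀m (¬F(n) ∧ F(m)))) ∧ (∃l G(l,l))
Move each ¬ inward, flipping quantifiers it crosses:
  (∀k ¬G(k,k)) ∧ (∃n ∃m (F(n) ∨ ¬F(m))) ∧ (∃l G(l,l))
Extract every quantifier outward, since the variables are now distinct and don't occur free across branches:
  ∀k ∃n ∃m ∃l (¬G(k,k) ∧ (F(n) ∨ ¬F(m)) ∧ G(l,l))

∀k ∃n ∃m ∃l (¬G(k,k) ∧ (F(n) ∨ ¬F(m)) ∧ G(l,l))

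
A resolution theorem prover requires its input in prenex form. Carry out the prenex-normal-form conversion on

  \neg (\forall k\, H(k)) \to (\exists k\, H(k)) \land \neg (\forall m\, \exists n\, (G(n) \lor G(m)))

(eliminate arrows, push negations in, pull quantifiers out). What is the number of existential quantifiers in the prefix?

2

Rewrite implications/biconditionals: A → B as ¬A ∨ B.
  \neg \neg (\forall k\, H(k)) \lor (\exists k\, H(k)) \land \neg (\forall m\, \exists n\, (G(n) \lor G(m)))
Move each ¬ inward, flipping quantifiers it crosses:
  (\forall k\, H(k)) \lor (\exists k\, H(k)) \land (\exists m\, \forall n\, (\neg G(n) \land \neg G(m)))
Standardize variables apart so no two quantifiers bind the same name: k↦z.
  (\forall k\, H(k)) \lor (\exists z\, H(z)) \land (\exists m\, \forall n\, (\neg G(n) \land \neg G(m)))
Pull the quantifiers to the front (each side's bound variable is not free in the other side):
  \forall k\, \exists z\, \exists m\, \forall n\, (H(k) \lor H(z) \land \neg G(n) \land \neg G(m))
The prefix is \forall k \exists z \exists m \forall n: 2 universal, 2 existential.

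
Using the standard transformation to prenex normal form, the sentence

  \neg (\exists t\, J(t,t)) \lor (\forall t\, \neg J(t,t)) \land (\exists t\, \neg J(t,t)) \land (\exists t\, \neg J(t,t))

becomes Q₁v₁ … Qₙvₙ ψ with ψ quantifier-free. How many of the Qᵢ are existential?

Drive negations inward (¬∀x A ≡ ∃x ¬A, ¬∃x A ≡ ∀x ¬A, De Morgan for ∧/∨):
  (\forall t\, \neg J(t,t)) \lor (\forall t\, \neg J(t,t)) \land (\exists t\, \neg J(t,t)) \land (\exists t\, \neg J(t,t))
Standardize variables apart so no two quantifiers bind the same name: t↦a, t↦z1, t↦x.
  (\forall t\, \neg J(t,t)) \lor (\forall a\, \neg J(a,a)) \land (\exists z1\, \neg J(z1,z1)) \land (\exists x\, \neg J(x,x))
Finally move all quantifiers to the prefix:
  \forall t\, \forall a\, \exists z1\, \exists x\, (\neg J(t,t) \lor \neg J(a,a) \land \neg J(z1,z1) \land \neg J(x,x))
The prefix is \forall t \forall a \exists z1 \exists x: 2 universal, 2 existential.

2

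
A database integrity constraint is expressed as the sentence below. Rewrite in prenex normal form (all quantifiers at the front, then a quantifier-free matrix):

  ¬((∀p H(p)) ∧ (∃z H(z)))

∃p ∀z (¬H(p) ∨ ¬H(z))

Move each ¬ inward, flipping quantifiers it crosses:
  (∃p ¬H(p)) ∨ (∀z ¬H(z))
All bound variables are already distinct, so no renaming is needed.
Pull the quantifiers to the front (each side's bound variable is not free in the other side):
  ∃p ∀z (¬H(p) ∨ ¬H(z))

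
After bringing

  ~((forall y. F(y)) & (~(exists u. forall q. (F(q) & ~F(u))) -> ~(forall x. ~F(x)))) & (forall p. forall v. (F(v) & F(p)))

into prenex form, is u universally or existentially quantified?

universal

Eliminate → and ↔ using ¬ and ∨.
  ~((forall y. F(y)) & (~~(exists u. forall q. (F(q) & ~F(u))) | ~(forall x. ~F(x)))) & (forall p. forall v. (F(v) & F(p)))
Drive negations inward (¬∀x A ≡ ∃x ¬A, ¬∃x A ≡ ∀x ¬A, De Morgan for ∧/∨):
  ((exists y. ~F(y)) | (forall u. exists q. (~F(q) | F(u))) & (forall x. ~F(x))) & (forall p. forall v. (F(v) & F(p)))
Finally move all quantifiers to the prefix:
  exists y. forall u. exists q. forall x. forall p. forall v. ((~F(y) | (~F(q) | F(u)) & ~F(x)) & F(v) & F(p))
The quantifier exists u sits under an odd number of negations (counting the antecedent side of each →), so it flips to forall u.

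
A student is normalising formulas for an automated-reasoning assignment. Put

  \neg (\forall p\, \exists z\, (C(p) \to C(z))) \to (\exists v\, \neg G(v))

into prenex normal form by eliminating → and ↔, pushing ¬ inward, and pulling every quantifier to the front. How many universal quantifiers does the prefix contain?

1

Eliminate → and ↔ using ¬ and ∨.
  \neg \neg (\forall p\, \exists z\, (\neg C(p) \lor C(z))) \lor (\exists v\, \neg G(v))
Move each ¬ inward, flipping quantifiers it crosses:
  (\forall p\, \exists z\, (\neg C(p) \lor C(z))) \lor (\exists v\, \neg G(v))
All bound variables are already distinct, so no renaming is needed.
Finally move all quantifiers to the prefix:
  \forall p\, \exists z\, \exists v\, (\neg C(p) \lor C(z) \lor \neg G(v))
The prefix is \forall p \exists z \exists v: 1 universal, 2 existential.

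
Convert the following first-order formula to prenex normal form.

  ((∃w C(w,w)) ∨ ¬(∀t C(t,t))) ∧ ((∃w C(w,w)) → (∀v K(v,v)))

Eliminate → and ↔ using ¬ and ∨.
  ((∃w C(w,w)) ∨ ¬(∀t C(t,t))) ∧ (¬(∃w C(w,w)) ∨ (∀v K(v,v)))
Drive negations inward (¬∀x A ≡ ∃x ¬A, ¬∃x A ≡ ∀x ¬A, De Morgan for ∧/∨):
  ((∃w C(w,w)) ∨ (∃t ¬C(t,t))) ∧ ((∀w ¬C(w,w)) ∨ (∀v K(v,v)))
Give each quantifier a distinct variable: w↦z1.
  ((∃w C(w,w)) ∨ (∃t ¬C(t,t))) ∧ ((∀z1 ¬C(z1,z1)) ∨ (∀v K(v,v)))
Extract every quantifier outward, since the variables are now distinct and don't occur free across branches:
  ∃w ∃t ∀z1 ∀v ((C(w,w) ∨ ¬C(t,t)) ∧ (¬C(z1,z1) ∨ K(v,v)))

∃w ∃t ∀z1 ∀v ((C(w,w) ∨ ¬C(t,t)) ∧ (¬C(z1,z1) ∨ K(v,v)))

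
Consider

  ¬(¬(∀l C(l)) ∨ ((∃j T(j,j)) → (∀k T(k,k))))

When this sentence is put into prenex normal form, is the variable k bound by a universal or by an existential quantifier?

First replace A → B with ¬A ∨ B.
  ¬(¬(∀l C(l)) ∨ ¬(∃j T(j,j)) ∨ (∀k T(k,k)))
Drive negations inward (¬∀x A ≡ ∃x ¬A, ¬∃x A ≡ ∀x ¬A, De Morgan for ∧/∨):
  (∀l C(l)) ∧ (∃j T(j,j)) ∧ (∃k ¬T(k,k))
All bound variables are already distinct, so no renaming is needed.
Extract every quantifier outward, since the variables are now distinct and don't occur free across branches:
  ∀l ∃j ∃k (C(l) ∧ T(j,j) ∧ ¬T(k,k))
The quantifier ∀k sits under an odd number of negations (counting the antecedent side of each →), so it flips to ∃k.

existential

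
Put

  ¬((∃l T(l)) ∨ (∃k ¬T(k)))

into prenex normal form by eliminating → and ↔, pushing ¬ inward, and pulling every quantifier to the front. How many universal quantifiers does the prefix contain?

Drive negations inward (¬∀x A ≡ ∃x ¬A, ¬∃x A ≡ ∀x ¬A, De Morgan for ∧/∨):
  (∀l ¬T(l)) ∧ (∀k T(k))
Finally move all quantifiers to the prefix:
  ∀l ∀k (¬T(l) ∧ T(k))
The prefix is ∀l ∀k: 2 universal, 0 existential.

2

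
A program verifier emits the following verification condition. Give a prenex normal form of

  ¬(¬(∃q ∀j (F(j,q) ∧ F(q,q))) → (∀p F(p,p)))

Eliminate → and ↔ using ¬ and ∨.
  ¬(¬¬(∃q ∀j (F(j,q) ∧ F(q,q))) ∨ (∀p F(p,p)))
Move each ¬ inward, flipping quantifiers it crosses:
  (∀q ∃j (¬F(j,q) ∨ ¬F(q,q))) ∧ (∃p ¬F(p,p))
All bound variables are already distinct, so no renaming is needed.
Extract every quantifier outward, since the variables are now distinct and don't occur free across branches:
  ∀q ∃j ∃p ((¬F(j,q) ∨ ¬F(q,q)) ∧ ¬F(p,p))

∀q ∃j ∃p ((¬F(j,q) ∨ ¬F(q,q)) ∧ ¬F(p,p))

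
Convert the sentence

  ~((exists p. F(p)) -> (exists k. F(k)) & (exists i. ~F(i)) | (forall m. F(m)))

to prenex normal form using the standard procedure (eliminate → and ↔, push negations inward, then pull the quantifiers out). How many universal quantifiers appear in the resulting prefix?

2

Eliminate → and ↔ using ¬ and ∨.
  ~(~(exists p. F(p)) | (exists k. F(k)) & (exists i. ~F(i)) | (forall m. F(m)))
Push ¬ through the quantifiers and connectives to reach negation normal form:
  (exists p. F(p)) & ((forall k. ~F(k)) | (forall i. F(i))) & (exists m. ~F(m))
Finally move all quantifiers to the prefix:
  exists p. forall k. forall i. exists m. (F(p) & (~F(k) | F(i)) & ~F(m))
The prefix is exists p forall k forall i exists m: 2 universal, 2 existential.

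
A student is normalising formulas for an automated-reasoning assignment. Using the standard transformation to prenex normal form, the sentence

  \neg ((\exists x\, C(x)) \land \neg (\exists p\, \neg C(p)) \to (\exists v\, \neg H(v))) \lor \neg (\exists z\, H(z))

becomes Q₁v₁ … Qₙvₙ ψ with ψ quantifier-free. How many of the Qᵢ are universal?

First replace A → B with ¬A ∨ B.
  \neg (\neg ((\exists x\, C(x)) \land \neg (\exists p\, \neg C(p))) \lor (\exists v\, \neg H(v))) \lor \neg (\exists z\, H(z))
Move each ¬ inward, flipping quantifiers it crosses:
  (\exists x\, C(x)) \land (\forall p\, C(p)) \land (\forall v\, H(v)) \lor (\forall z\, \neg H(z))
All bound variables are already distinct, so no renaming is needed.
Finally move all quantifiers to the prefix:
  \exists x\, \forall p\, \forall v\, \forall z\, (C(x) \land C(p) \land H(v) \lor \neg H(z))
The prefix is \exists x \forall p \forall v \forall z: 3 universal, 1 existential.

3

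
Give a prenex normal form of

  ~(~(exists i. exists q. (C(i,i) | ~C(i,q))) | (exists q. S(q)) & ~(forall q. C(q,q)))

Drive negations inward (¬∀x A ≡ ∃x ¬A, ¬∃x A ≡ ∀x ¬A, De Morgan for ∧/∨):
  (exists i. exists q. (C(i,i) | ~C(i,q))) & ((forall q. ~S(q)) | (forall q. C(q,q)))
Rename bound variables to avoid capture: q↦u, q↦r.
  (exists i. exists q. (C(i,i) | ~C(i,q))) & ((forall u. ~S(u)) | (forall r. C(r,r)))
Finally move all quantifiers to the prefix:
  exists i. exists q. forall u. forall r. ((C(i,i) | ~C(i,q)) & (~S(u) | C(r,r)))

exists i. exists q. forall u. forall r. ((C(i,i) | ~C(i,q)) & (~S(u) | C(r,r)))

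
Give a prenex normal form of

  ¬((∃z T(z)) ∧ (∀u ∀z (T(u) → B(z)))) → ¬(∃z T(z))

∃z ∀u ∀s ∀b (T(z) ∧ (¬T(u) ∨ B(s)) ∨ ¬T(b))

Rewrite implications/biconditionals: A → B as ¬A ∨ B.
  ¬¬((∃z T(z)) ∧ (∀u ∀z (¬T(u) ∨ B(z)))) ∨ ¬(∃z T(z))
Drive negations inward (¬∀x A ≡ ∃x ¬A, ¬∃x A ≡ ∀x ¬A, De Morgan for ∧/∨):
  (∃z T(z)) ∧ (∀u ∀z (¬T(u) ∨ B(z))) ∨ (∀z ¬T(z))
Rename bound variables to avoid capture: z↦s, z↦b.
  (∃z T(z)) ∧ (∀u ∀s (¬T(u) ∨ B(s))) ∨ (∀b ¬T(b))
Finally move all quantifiers to the prefix:
  ∃z ∀u ∀s ∀b (T(z) ∧ (¬T(u) ∨ B(s)) ∨ ¬T(b))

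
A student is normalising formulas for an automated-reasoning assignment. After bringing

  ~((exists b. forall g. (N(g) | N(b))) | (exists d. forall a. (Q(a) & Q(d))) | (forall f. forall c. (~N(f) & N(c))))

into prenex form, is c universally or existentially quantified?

Push ¬ through the quantifiers and connectives to reach negation normal form:
  (forall b. exists g. (~N(g) & ~N(b))) & (forall d. exists a. (~Q(a) | ~Q(d))) & (exists f. exists c. (N(f) | ~N(c)))
All bound variables are already distinct, so no renaming is needed.
Pull the quantifiers to the front (each side's bound variable is not free in the other side):
  forall b. exists g. forall d. exists a. exists f. exists c. (~N(g) & ~N(b) & (~Q(a) | ~Q(d)) & (N(f) | ~N(c)))
The quantifier forall c sits under an odd number of negations, so it flips to exists c.

existential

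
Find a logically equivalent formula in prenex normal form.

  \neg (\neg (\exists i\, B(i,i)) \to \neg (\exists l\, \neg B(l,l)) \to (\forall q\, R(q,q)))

\forall i\, \forall l\, \exists q\, (\neg B(i,i) \land B(l,l) \land \neg R(q,q))

Rewrite implications/biconditionals: A → B as ¬A ∨ B.
  \neg (\neg \neg (\exists i\, B(i,i)) \lor \neg \neg (\exists l\, \neg B(l,l)) \lor (\forall q\, R(q,q)))
Drive negations inward (¬∀x A ≡ ∃x ¬A, ¬∃x A ≡ ∀x ¬A, De Morgan for ∧/∨):
  (\forall i\, \neg B(i,i)) \land (\forall l\, B(l,l)) \land (\exists q\, \neg R(q,q))
Finally move all quantifiers to the prefix:
  \forall i\, \forall l\, \exists q\, (\neg B(i,i) \land B(l,l) \land \neg R(q,q))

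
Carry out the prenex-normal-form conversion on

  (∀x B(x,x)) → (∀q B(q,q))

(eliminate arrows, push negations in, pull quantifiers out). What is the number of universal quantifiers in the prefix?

First replace A → B with ¬A ∨ B.
  ¬(∀x B(x,x)) ∨ (∀q B(q,q))
Move each ¬ inward, flipping quantifiers it crosses:
  (∃x ¬B(x,x)) ∨ (∀q B(q,q))
All bound variables are already distinct, so no renaming is needed.
Extract every quantifier outward, since the variables are now distinct and don't occur free across branches:
  ∃x ∀q (¬B(x,x) ∨ B(q,q))
The prefix is ∃x ∀q: 1 universal, 1 existential.

1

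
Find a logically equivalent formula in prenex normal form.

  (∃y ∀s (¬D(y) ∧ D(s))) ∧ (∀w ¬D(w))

Extract every quantifier outward, since the variables are now distinct and don't occur free across branches:
  ∃y ∀s ∀w (¬D(y) ∧ D(s) ∧ ¬D(w))

∃y ∀s ∀w (¬D(y) ∧ D(s) ∧ ¬D(w))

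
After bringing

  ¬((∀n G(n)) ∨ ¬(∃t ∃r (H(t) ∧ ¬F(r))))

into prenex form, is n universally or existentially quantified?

existential

Push ¬ through the quantifiers and connectives to reach negation normal form:
  (∃n ¬G(n)) ∧ (∃t ∃r (H(t) ∧ ¬F(r)))
Pull the quantifiers to the front (each side's bound variable is not free in the other side):
  ∃n ∃t ∃r (¬G(n) ∧ H(t) ∧ ¬F(r))
The quantifier ∀n sits under an odd number of negations, so it flips to ∃n.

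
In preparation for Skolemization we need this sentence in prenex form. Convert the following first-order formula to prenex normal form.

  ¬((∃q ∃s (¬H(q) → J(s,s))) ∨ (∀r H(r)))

∀q ∀s ∃r (¬H(q) ∧ ¬J(s,s) ∧ ¬H(r))

First replace A → B with ¬A ∨ B.
  ¬((∃q ∃s (¬¬H(q) ∨ J(s,s))) ∨ (∀r H(r)))
Drive negations inward (¬∀x A ≡ ∃x ¬A, ¬∃x A ≡ ∀x ¬A, De Morgan for ∧/∨):
  (∀q ∀s (¬H(q) ∧ ¬J(s,s))) ∧ (∃r ¬H(r))
All bound variables are already distinct, so no renaming is needed.
Pull the quantifiers to the front (each side's bound variable is not free in the other side):
  ∀q ∀s ∃r (¬H(q) ∧ ¬J(s,s) ∧ ¬H(r))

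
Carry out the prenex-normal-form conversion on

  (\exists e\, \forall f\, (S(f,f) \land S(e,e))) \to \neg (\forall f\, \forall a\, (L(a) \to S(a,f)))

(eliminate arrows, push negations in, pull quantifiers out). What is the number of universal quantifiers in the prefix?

First replace A → B with ¬A ∨ B.
  \neg (\exists e\, \forall f\, (S(f,f) \land S(e,e))) \lor \neg (\forall f\, \forall a\, (\neg L(a) \lor S(a,f)))
Drive negations inward (¬∀x A ≡ ∃x ¬A, ¬∃x A ≡ ∀x ¬A, De Morgan for ∧/∨):
  (\forall e\, \exists f\, (\neg S(f,f) \lor \neg S(e,e))) \lor (\exists f\, \exists a\, (L(a) \land \neg S(a,f)))
Standardize variables apart so no two quantifiers bind the same name: f↦u1.
  (\forall e\, \exists f\, (\neg S(f,f) \lor \neg S(e,e))) \lor (\exists u1\, \exists a\, (L(a) \land \neg S(a,u1)))
Extract every quantifier outward, since the variables are now distinct and don't occur free across branches:
  \forall e\, \exists f\, \exists u1\, \exists a\, (\neg S(f,f) \lor \neg S(e,e) \lor L(a) \land \neg S(a,u1))
The prefix is \forall e \exists f \exists u1 \exists a: 1 universal, 3 existential.

1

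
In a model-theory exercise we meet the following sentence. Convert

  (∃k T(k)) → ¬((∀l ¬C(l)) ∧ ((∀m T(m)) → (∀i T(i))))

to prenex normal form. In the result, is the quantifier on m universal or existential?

universal

Rewrite implications/biconditionals: A → B as ¬A ∨ B.
  ¬(∃k T(k)) ∨ ¬((∀l ¬C(l)) ∧ (¬(∀m T(m)) ∨ (∀i T(i))))
Push ¬ through the quantifiers and connectives to reach negation normal form:
  (∀k ¬T(k)) ∨ (∃l C(l)) ∨ (∀m T(m)) ∧ (∃i ¬T(i))
All bound variables are already distinct, so no renaming is needed.
Pull the quantifiers to the front (each side's bound variable is not free in the other side):
  ∀k ∃l ∀m ∃i (¬T(k) ∨ C(l) ∨ T(m) ∧ ¬T(i))
The quantifier ∀m sits under an even number of negations (counting the antecedent side of each →), so it remains universal.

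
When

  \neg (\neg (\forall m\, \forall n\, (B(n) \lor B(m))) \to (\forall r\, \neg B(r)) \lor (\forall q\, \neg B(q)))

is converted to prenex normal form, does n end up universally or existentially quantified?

existential

Eliminate → and ↔ using ¬ and ∨.
  \neg (\neg \neg (\forall m\, \forall n\, (B(n) \lor B(m))) \lor (\forall r\, \neg B(r)) \lor (\forall q\, \neg B(q)))
Drive negations inward (¬∀x A ≡ ∃x ¬A, ¬∃x A ≡ ∀x ¬A, De Morgan for ∧/∨):
  (\exists m\, \exists n\, (\neg B(n) \land \neg B(m))) \land (\exists r\, B(r)) \land (\exists q\, B(q))
Pull the quantifiers to the front (each side's bound variable is not free in the other side):
  \exists m\, \exists n\, \exists r\, \exists q\, (\neg B(n) \land \neg B(m) \land B(r) \land B(q))
The quantifier \forall n sits under an odd number of negations (counting the antecedent side of each →), so it flips to \exists n.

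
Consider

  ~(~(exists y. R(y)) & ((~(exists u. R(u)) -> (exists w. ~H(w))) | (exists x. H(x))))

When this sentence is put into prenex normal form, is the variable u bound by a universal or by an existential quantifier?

Eliminate → and ↔ using ¬ and ∨.
  ~(~(exists y. R(y)) & (~~(exists u. R(u)) | (exists w. ~H(w)) | (exists x. H(x))))
Push ¬ through the quantifiers and connectives to reach negation normal form:
  (exists y. R(y)) | (forall u. ~R(u)) & (forall w. H(w)) & (forall x. ~H(x))
Finally move all quantifiers to the prefix:
  exists y. forall u. forall w. forall x. (R(y) | ~R(u) & H(w) & ~H(x))
The quantifier exists u sits under an odd number of negations (counting the antecedent side of each →), so it flips to forall u.

universal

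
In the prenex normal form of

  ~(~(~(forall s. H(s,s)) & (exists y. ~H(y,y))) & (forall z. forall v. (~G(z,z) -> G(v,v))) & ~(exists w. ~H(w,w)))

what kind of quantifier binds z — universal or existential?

First replace A → B with ¬A ∨ B.
  ~(~(~(forall s. H(s,s)) & (exists y. ~H(y,y))) & (forall z. forall v. (~~G(z,z) | G(v,v))) & ~(exists w. ~H(w,w)))
Drive negations inward (¬∀x A ≡ ∃x ¬A, ¬∃x A ≡ ∀x ¬A, De Morgan for ∧/∨):
  (exists s. ~H(s,s)) & (exists y. ~H(y,y)) | (exists z. exists v. (~G(z,z) & ~G(v,v))) | (exists w. ~H(w,w))
All bound variables are already distinct, so no renaming is needed.
Pull the quantifiers to the front (each side's bound variable is not free in the other side):
  exists s. exists y. exists z. exists v. exists w. (~H(s,s) & ~H(y,y) | ~G(z,z) & ~G(v,v) | ~H(w,w))
The quantifier forall z sits under an odd number of negations (counting the antecedent side of each →), so it flips to exists z.

existential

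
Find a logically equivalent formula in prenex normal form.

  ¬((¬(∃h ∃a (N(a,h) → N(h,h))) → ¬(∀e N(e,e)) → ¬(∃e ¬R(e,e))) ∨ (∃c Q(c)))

∀h ∀a ∃e ∃x ∀c (N(a,h) ∧ ¬N(h,h) ∧ ¬N(e,e) ∧ ¬R(x,x) ∧ ¬Q(c))

Eliminate → and ↔ using ¬ and ∨.
  ¬(¬¬(∃h ∃a (¬N(a,h) ∨ N(h,h))) ∨ ¬¬(∀e N(e,e)) ∨ ¬(∃e ¬R(e,e)) ∨ (∃c Q(c)))
Move each ¬ inward, flipping quantifiers it crosses:
  (∀h ∀a (N(a,h) ∧ ¬N(h,h))) ∧ (∃e ¬N(e,e)) ∧ (∃e ¬R(e,e)) ∧ (∀c ¬Q(c))
Give each quantifier a distinct variable: e↦x.
  (∀h ∀a (N(a,h) ∧ ¬N(h,h))) ∧ (∃e ¬N(e,e)) ∧ (∃x ¬R(x,x)) ∧ (∀c ¬Q(c))
Pull the quantifiers to the front (each side's bound variable is not free in the other side):
  ∀h ∀a ∃e ∃x ∀c (N(a,h) ∧ ¬N(h,h) ∧ ¬N(e,e) ∧ ¬R(x,x) ∧ ¬Q(c))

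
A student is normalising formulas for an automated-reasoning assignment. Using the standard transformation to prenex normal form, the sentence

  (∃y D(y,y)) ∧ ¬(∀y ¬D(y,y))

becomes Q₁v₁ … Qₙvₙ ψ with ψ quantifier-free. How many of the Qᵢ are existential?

Move each ¬ inward, flipping quantifiers it crosses:
  (∃y D(y,y)) ∧ (∃y D(y,y))
Rename bound variables to avoid capture: y↦x1.
  (∃y D(y,y)) ∧ (∃x1 D(x1,x1))
Extract every quantifier outward, since the variables are now distinct and don't occur free across branches:
  ∃y ∃x1 (D(y,y) ∧ D(x1,x1))
The prefix is ∃y ∃x1: 0 universal, 2 existential.

2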